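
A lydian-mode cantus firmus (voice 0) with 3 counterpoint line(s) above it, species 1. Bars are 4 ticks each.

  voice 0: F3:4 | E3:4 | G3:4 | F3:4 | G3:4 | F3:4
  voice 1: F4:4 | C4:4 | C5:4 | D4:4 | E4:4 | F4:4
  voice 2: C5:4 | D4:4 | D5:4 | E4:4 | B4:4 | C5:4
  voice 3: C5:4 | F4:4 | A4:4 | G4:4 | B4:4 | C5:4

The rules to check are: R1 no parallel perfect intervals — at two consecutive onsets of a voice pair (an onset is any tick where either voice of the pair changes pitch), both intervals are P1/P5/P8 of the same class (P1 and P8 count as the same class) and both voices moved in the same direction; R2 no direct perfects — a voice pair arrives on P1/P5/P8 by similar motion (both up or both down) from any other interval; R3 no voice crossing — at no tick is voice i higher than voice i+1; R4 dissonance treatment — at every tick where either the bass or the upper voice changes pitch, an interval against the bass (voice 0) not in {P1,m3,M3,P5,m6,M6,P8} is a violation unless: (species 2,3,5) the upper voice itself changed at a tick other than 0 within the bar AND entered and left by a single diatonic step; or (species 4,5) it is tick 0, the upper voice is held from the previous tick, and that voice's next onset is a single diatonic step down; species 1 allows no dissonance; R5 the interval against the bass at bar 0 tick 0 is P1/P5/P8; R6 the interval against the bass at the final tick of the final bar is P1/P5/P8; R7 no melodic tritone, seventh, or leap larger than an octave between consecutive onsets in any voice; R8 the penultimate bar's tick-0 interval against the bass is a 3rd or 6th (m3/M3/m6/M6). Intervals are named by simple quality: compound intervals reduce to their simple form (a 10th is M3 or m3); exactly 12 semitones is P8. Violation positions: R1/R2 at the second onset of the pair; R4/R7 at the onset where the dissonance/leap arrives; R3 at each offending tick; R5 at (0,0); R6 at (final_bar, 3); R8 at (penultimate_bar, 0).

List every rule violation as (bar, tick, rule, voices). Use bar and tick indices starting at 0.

(1, 0, R4, (0, 2))
(1, 0, R4, (0, 3))
(1, 0, R7, (2,))
(2, 0, R2, (0, 2))
(2, 0, R3, (2, 3))
(2, 0, R4, (0, 1))
(2, 0, R4, (0, 3))
(2, 1, R3, (2, 3))
(2, 2, R3, (2, 3))
(2, 3, R3, (2, 3))
(3, 0, R4, (0, 2))
(3, 0, R4, (0, 3))
(3, 0, R7, (1,))
(3, 0, R7, (2,))
(4, 0, R2, (1, 2))
(4, 0, R2, (1, 3))
(4, 0, R2, (2, 3))
(5, 0, R1, (1, 2))
(5, 0, R1, (1, 3))
(5, 0, R1, (2, 3))

bar 0: v0=F3 v1=F4 v2=C5 v3=C5 downbeat P5
bar 1: v0=E3 v1=C4 v2=D4 v3=F4 downbeat m2
bar 2: v0=G3 v1=C5 v2=D5 v3=A4 downbeat M2
bar 3: v0=F3 v1=D4 v2=E4 v3=G4 downbeat M2
bar 4: v0=G3 v1=E4 v2=B4 v3=B4 downbeat M3
bar 5: v0=F3 v1=F4 v2=C5 v3=C5 downbeat P5
  -> R4 @ bar 1 tick 0 v(0, 2): E3/D4 m7 untreated
  -> R4 @ bar 1 tick 0 v(0, 3): E3/F4 m2 untreated
  -> R7 @ bar 1 tick 0 v(2,): C5->D4 leap 10st
  -> R2 @ bar 2 tick 0 v(0, 2): E3/D4 m7 -> G3/D5 P5 similar
  -> R3 @ bar 2 tick 0 v(2, 3): D5 above A4
  -> R4 @ bar 2 tick 0 v(0, 1): G3/C5 P4 untreated
  -> R4 @ bar 2 tick 0 v(0, 3): G3/A4 M2 untreated
  -> R3 @ bar 2 tick 1 v(2, 3): D5 above A4
  -> R3 @ bar 2 tick 2 v(2, 3): D5 above A4
  -> R3 @ bar 2 tick 3 v(2, 3): D5 above A4
  -> R4 @ bar 3 tick 0 v(0, 2): F3/E4 M7 untreated
  -> R4 @ bar 3 tick 0 v(0, 3): F3/G4 M2 untreated
  -> R7 @ bar 3 tick 0 v(1,): C5->D4 leap 10st
  -> R7 @ bar 3 tick 0 v(2,): D5->E4 leap 10st
  -> R2 @ bar 4 tick 0 v(1, 2): D4/E4 M2 -> E4/B4 P5 similar
  -> R2 @ bar 4 tick 0 v(1, 3): D4/G4 P4 -> E4/B4 P5 similar
  -> R2 @ bar 4 tick 0 v(2, 3): E4/G4 m3 -> B4/B4 P1 similar
  -> R1 @ bar 5 tick 0 v(1, 2): E4/B4 P5 -> F4/C5 P5 similar
  -> R1 @ bar 5 tick 0 v(1, 3): E4/B4 P5 -> F4/C5 P5 similar
  -> R1 @ bar 5 tick 0 v(2, 3): B4/B4 P1 -> C5/C5 P1 similar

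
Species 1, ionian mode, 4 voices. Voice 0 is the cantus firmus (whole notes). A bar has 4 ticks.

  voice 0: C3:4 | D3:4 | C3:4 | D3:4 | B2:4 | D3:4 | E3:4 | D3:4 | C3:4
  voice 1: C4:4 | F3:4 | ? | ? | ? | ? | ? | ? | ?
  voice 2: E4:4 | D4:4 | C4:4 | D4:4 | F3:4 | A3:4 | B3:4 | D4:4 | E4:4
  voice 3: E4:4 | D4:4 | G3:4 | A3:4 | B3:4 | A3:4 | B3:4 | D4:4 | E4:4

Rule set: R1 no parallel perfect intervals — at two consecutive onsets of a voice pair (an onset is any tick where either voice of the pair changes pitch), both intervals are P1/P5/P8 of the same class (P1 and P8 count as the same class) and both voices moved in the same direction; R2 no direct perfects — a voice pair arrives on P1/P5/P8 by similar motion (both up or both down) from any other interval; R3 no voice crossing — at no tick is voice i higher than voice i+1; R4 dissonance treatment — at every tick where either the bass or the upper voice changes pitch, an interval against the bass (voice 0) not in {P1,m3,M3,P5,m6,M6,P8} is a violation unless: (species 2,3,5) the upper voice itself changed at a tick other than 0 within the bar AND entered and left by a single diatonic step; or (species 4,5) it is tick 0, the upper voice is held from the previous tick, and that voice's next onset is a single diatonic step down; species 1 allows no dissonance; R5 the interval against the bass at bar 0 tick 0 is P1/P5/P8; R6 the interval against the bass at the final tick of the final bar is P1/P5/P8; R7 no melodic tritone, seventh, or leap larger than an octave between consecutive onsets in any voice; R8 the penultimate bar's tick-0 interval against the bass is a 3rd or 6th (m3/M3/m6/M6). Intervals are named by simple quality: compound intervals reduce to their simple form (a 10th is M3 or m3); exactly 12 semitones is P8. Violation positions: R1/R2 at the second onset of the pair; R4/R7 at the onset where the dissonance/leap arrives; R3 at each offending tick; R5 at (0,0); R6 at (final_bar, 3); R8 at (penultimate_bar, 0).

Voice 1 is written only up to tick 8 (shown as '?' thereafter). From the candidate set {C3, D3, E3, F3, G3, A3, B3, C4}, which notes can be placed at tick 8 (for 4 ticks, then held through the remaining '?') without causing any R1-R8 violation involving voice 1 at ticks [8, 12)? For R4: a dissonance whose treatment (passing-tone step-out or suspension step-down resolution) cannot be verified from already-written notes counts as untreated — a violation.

C3: violates R2
D3: violates R4
E3: legal
F3: violates R4
G3: legal
A3: legal
B3: violates R4,R7
C4: legal

{A3, C4, E3, G3}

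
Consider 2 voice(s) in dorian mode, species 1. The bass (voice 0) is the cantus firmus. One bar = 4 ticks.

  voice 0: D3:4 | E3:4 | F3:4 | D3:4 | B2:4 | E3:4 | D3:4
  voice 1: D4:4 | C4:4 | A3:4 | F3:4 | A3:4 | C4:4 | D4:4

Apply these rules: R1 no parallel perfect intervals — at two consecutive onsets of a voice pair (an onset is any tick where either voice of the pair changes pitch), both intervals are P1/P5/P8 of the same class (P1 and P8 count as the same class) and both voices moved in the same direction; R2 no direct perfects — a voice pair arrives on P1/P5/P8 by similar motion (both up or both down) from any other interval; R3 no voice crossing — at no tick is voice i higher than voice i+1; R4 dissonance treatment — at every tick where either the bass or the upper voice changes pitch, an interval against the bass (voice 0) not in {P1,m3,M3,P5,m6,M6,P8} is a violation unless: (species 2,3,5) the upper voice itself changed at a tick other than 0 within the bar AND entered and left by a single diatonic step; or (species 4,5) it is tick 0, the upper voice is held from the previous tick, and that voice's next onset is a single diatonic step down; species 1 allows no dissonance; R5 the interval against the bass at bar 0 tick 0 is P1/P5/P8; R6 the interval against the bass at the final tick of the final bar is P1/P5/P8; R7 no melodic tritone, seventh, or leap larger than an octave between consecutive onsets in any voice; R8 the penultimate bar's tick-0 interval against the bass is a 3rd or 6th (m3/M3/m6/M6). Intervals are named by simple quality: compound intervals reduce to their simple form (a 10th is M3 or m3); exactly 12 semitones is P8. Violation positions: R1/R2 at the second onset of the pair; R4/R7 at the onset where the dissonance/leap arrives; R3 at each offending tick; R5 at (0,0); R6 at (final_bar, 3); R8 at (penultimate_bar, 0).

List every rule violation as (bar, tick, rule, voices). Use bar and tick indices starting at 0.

bar 0: v0=D3 v1=D4 downbeat P8
bar 1: v0=E3 v1=C4 downbeat m6
bar 2: v0=F3 v1=A3 downbeat M3
bar 3: v0=D3 v1=F3 downbeat m3
bar 4: v0=B2 v1=A3 downbeat m7
bar 5: v0=E3 v1=C4 downbeat m6
bar 6: v0=D3 v1=D4 downbeat P8
  -> R4 @ bar 4 tick 0 v(0, 1): B2/A3 m7 untreated

(4, 0, R4, (0, 1))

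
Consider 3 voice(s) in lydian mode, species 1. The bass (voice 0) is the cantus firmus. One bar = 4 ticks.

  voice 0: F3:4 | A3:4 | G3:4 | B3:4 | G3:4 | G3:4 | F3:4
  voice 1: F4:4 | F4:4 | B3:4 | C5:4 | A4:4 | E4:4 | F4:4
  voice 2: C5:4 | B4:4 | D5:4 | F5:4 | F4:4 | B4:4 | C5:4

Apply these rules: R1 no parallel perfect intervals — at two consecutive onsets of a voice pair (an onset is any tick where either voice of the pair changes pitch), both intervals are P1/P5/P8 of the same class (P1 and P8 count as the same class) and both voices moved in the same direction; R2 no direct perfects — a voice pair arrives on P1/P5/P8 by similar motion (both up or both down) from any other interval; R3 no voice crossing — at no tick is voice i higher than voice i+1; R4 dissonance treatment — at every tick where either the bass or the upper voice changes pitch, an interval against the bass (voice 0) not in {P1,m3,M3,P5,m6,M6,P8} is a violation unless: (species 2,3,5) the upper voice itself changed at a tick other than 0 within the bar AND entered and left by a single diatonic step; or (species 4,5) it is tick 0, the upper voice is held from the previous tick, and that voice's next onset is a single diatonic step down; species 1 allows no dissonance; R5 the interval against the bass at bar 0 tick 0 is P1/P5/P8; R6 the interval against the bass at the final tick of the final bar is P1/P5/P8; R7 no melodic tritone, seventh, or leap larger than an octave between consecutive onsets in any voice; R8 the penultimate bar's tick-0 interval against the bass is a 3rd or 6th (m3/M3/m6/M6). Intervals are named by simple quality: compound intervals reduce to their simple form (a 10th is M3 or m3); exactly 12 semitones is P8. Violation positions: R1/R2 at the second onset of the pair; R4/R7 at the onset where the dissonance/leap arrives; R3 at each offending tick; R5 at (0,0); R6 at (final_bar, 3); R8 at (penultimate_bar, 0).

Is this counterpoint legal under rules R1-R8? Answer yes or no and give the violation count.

bar 0: v0=F3 v1=F4 v2=C5 (P5)
bar 1: v0=A3 v1=F4 v2=B4 (M2)
bar 2: v0=G3 v1=B3 v2=D5 (P5)
bar 3: v0=B3 v1=C5 v2=F5 (TT)
bar 4: v0=G3 v1=A4 v2=F4 (m7)
bar 5: v0=G3 v1=E4 v2=B4 (M3)
bar 6: v0=F3 v1=F4 v2=C5 (P5)
  R4 @ bar1.0: A3/B4 M2 untreated
  R7 @ bar2.0: F4->B3 leap 6st
  R4 @ bar3.0: B3/C5 m2 untreated
  R4 @ bar3.0: B3/F5 TT untreated
  R7 @ bar3.0: B3->C5 leap 13st
  R3 @ bar4.0: A4 above F4
  R4 @ bar4.0: G3/A4 M2 untreated
  R4 @ bar4.0: G3/F4 m7 untreated
  R3 @ bar4.1: A4 above F4
  R3 @ bar4.2: A4 above F4
  R3 @ bar4.3: A4 above F4
  R7 @ bar5.0: F4->B4 leap 6st
  R1 @ bar6.0: E4/B4 P5 -> F4/C5 P5 similar

No (13 violations)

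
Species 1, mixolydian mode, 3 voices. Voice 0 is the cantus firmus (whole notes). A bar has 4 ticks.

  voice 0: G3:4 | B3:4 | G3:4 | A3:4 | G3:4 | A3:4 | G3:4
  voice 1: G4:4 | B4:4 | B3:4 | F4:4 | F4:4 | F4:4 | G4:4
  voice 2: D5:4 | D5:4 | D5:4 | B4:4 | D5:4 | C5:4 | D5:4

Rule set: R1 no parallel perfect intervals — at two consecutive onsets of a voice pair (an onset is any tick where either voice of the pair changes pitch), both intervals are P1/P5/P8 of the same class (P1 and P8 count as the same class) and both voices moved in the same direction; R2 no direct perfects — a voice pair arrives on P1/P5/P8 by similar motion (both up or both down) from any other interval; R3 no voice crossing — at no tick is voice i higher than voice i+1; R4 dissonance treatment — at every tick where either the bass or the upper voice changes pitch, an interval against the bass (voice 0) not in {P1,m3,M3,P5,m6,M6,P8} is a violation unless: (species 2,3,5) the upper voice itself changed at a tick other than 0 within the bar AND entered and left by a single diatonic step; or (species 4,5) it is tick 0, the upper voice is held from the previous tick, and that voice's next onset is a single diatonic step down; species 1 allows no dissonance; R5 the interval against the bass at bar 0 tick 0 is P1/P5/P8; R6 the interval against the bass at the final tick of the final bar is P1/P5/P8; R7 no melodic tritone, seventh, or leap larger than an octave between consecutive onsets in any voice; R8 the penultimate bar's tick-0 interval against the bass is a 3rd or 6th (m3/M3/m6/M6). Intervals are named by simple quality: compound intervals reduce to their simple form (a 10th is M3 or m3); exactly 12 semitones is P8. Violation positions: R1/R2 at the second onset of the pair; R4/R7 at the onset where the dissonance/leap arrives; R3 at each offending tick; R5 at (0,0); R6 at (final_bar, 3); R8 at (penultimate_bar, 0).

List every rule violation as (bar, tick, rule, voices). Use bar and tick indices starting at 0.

(1, 0, R1, (0, 1))
(3, 0, R4, (0, 2))
(3, 0, R7, (1,))
(4, 0, R4, (0, 1))
(6, 0, R1, (1, 2))

bar 0: v0=G3 v1=G4 v2=D5 downbeat P5
bar 1: v0=B3 v1=B4 v2=D5 downbeat m3
bar 2: v0=G3 v1=B3 v2=D5 downbeat P5
bar 3: v0=A3 v1=F4 v2=B4 downbeat M2
bar 4: v0=G3 v1=F4 v2=D5 downbeat P5
bar 5: v0=A3 v1=F4 v2=C5 downbeat m3
bar 6: v0=G3 v1=G4 v2=D5 downbeat P5
  -> R1 @ bar 1 tick 0 v(0, 1): G3/G4 P8 -> B3/B4 P8 similar
  -> R4 @ bar 3 tick 0 v(0, 2): A3/B4 M2 untreated
  -> R7 @ bar 3 tick 0 v(1,): B3->F4 leap 6st
  -> R4 @ bar 4 tick 0 v(0, 1): G3/F4 m7 untreated
  -> R1 @ bar 6 tick 0 v(1, 2): F4/C5 P5 -> G4/D5 P5 similar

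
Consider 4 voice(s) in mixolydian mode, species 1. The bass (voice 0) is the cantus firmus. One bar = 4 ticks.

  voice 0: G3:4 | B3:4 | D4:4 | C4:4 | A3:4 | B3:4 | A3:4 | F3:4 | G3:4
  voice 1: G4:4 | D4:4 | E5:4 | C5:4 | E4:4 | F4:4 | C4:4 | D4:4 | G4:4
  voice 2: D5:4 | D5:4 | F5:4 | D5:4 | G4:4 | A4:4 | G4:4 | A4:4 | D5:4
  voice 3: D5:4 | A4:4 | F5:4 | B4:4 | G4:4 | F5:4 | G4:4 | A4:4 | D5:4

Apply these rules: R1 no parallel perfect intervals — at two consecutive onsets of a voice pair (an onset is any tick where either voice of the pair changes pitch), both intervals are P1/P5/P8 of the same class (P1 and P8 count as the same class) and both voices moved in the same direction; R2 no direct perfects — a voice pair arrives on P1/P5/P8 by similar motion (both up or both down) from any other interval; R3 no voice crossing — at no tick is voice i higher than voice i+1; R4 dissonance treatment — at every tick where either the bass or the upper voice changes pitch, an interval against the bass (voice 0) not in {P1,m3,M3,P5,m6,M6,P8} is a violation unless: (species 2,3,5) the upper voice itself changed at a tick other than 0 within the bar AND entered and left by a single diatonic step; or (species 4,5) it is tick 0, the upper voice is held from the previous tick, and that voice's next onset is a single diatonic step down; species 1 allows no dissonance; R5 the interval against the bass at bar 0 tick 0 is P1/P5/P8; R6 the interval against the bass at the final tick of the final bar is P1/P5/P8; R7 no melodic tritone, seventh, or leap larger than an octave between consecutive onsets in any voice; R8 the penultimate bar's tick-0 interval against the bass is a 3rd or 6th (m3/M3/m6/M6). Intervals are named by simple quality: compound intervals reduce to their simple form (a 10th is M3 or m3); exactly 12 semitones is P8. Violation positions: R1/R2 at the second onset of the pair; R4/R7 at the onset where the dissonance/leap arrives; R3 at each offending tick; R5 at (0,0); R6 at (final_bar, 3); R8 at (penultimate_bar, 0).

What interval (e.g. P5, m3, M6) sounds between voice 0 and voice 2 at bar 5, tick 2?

m7

voice 0=B3 voice 2=A4 -> m7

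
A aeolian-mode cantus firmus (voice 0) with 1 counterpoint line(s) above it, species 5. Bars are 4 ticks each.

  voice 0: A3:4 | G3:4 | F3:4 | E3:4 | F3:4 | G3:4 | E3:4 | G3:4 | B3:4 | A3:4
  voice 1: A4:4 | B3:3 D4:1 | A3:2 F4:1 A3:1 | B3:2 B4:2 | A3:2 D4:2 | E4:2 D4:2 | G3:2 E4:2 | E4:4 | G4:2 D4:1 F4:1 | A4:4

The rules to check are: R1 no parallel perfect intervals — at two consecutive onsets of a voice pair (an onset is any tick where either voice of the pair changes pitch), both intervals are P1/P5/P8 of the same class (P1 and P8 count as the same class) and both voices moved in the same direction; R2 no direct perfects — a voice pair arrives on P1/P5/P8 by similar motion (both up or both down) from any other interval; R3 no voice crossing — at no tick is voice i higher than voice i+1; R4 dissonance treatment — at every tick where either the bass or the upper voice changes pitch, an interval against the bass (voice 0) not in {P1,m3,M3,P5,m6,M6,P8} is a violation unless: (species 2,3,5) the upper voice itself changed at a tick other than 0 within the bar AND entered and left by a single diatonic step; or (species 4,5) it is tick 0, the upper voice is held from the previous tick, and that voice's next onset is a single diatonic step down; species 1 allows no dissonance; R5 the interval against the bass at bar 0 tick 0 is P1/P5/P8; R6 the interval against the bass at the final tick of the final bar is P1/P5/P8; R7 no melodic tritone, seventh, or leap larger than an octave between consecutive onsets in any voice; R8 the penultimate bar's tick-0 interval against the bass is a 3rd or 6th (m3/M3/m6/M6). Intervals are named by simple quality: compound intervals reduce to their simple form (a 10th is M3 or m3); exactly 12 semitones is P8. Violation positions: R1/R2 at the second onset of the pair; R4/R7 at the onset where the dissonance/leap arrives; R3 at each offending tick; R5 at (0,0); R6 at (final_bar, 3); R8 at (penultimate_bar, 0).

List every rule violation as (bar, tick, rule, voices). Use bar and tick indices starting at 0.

(1, 0, R7, (1,))
(4, 0, R7, (1,))
(8, 3, R4, (0, 1))

bar 0: v0=A3 v1=A4 downbeat P8
bar 1: v0=G3 v1=B3 downbeat M3
bar 2: v0=F3 v1=A3 downbeat M3
bar 3: v0=E3 v1=B3 downbeat P5
bar 4: v0=F3 v1=A3 downbeat M3
bar 5: v0=G3 v1=E4 downbeat M6
bar 6: v0=E3 v1=G3 downbeat m3
bar 7: v0=G3 v1=E4 downbeat M6
bar 8: v0=B3 v1=G4 downbeat m6
bar 9: v0=A3 v1=A4 downbeat P8
  -> R7 @ bar 1 tick 0 v(1,): A4->B3 leap 10st
  -> R7 @ bar 4 tick 0 v(1,): B4->A3 leap 14st
  -> R4 @ bar 8 tick 3 v(0, 1): B3/F4 TT untreated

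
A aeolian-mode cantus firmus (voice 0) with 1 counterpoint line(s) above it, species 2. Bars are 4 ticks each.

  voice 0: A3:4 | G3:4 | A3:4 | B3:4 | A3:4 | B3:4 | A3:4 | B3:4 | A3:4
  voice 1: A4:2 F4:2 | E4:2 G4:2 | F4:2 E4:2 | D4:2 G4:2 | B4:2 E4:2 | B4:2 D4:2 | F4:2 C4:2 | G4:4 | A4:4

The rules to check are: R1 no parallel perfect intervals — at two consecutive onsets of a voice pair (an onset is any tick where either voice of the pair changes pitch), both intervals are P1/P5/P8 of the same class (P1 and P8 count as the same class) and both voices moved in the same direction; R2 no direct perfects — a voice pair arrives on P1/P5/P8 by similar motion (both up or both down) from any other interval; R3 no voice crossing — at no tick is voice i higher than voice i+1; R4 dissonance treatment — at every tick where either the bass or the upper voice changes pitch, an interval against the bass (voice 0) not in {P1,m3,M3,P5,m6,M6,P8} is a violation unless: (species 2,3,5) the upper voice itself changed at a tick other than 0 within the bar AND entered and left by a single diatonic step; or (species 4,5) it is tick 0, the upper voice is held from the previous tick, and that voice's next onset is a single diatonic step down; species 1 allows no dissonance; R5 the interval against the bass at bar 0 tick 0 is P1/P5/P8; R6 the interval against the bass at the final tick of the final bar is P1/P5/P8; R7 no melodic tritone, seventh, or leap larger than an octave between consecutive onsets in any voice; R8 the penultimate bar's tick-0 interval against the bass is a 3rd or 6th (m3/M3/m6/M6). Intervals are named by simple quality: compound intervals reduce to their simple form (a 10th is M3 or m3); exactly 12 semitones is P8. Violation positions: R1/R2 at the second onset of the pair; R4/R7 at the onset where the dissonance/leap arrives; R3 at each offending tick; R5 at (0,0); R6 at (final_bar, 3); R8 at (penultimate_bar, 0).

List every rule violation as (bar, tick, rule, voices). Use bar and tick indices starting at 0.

bar 0: v0=A3 v1=A4 downbeat P8
bar 1: v0=G3 v1=E4 downbeat M6
bar 2: v0=A3 v1=F4 downbeat m6
bar 3: v0=B3 v1=D4 downbeat m3
bar 4: v0=A3 v1=B4 downbeat M2
bar 5: v0=B3 v1=B4 downbeat P8
bar 6: v0=A3 v1=F4 downbeat m6
bar 7: v0=B3 v1=G4 downbeat m6
bar 8: v0=A3 v1=A4 downbeat P8
  -> R4 @ bar 4 tick 0 v(0, 1): A3/B4 M2 untreated
  -> R2 @ bar 5 tick 0 v(0, 1): A3/E4 P5 -> B3/B4 P8 similar

(4, 0, R4, (0, 1))
(5, 0, R2, (0, 1))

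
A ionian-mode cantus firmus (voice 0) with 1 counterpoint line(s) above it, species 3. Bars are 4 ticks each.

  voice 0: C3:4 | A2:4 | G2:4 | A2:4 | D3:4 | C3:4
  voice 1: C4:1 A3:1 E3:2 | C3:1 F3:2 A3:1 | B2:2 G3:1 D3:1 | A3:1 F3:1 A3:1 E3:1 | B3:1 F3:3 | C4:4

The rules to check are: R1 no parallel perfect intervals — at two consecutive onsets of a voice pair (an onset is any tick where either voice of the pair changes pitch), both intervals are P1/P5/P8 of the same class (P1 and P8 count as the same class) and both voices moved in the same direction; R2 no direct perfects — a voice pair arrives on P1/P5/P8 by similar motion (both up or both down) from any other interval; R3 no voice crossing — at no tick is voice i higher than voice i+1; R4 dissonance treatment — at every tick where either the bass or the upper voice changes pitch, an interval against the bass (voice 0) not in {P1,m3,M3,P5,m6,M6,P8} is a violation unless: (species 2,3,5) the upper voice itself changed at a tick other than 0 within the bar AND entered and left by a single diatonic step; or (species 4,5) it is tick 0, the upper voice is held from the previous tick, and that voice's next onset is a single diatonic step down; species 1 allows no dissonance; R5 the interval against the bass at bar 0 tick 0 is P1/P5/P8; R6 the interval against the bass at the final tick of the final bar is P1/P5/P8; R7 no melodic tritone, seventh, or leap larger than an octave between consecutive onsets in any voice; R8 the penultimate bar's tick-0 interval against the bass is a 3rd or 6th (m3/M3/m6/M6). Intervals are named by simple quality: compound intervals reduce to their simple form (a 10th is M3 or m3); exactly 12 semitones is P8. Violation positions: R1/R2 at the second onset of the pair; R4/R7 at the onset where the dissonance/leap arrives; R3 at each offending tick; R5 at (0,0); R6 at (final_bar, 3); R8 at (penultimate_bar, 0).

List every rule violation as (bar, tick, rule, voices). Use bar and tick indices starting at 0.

bar 0: v0=C3 v1=C4 downbeat P8
bar 1: v0=A2 v1=C3 downbeat m3
bar 2: v0=G2 v1=B2 downbeat M3
bar 3: v0=A2 v1=A3 downbeat P8
bar 4: v0=D3 v1=B3 downbeat M6
bar 5: v0=C3 v1=C4 downbeat P8
  -> R7 @ bar 2 tick 0 v(1,): A3->B2 leap 10st
  -> R2 @ bar 3 tick 0 v(0, 1): G2/D3 P5 -> A2/A3 P8 similar
  -> R7 @ bar 4 tick 1 v(1,): B3->F3 leap 6st

(2, 0, R7, (1,))
(3, 0, R2, (0, 1))
(4, 1, R7, (1,))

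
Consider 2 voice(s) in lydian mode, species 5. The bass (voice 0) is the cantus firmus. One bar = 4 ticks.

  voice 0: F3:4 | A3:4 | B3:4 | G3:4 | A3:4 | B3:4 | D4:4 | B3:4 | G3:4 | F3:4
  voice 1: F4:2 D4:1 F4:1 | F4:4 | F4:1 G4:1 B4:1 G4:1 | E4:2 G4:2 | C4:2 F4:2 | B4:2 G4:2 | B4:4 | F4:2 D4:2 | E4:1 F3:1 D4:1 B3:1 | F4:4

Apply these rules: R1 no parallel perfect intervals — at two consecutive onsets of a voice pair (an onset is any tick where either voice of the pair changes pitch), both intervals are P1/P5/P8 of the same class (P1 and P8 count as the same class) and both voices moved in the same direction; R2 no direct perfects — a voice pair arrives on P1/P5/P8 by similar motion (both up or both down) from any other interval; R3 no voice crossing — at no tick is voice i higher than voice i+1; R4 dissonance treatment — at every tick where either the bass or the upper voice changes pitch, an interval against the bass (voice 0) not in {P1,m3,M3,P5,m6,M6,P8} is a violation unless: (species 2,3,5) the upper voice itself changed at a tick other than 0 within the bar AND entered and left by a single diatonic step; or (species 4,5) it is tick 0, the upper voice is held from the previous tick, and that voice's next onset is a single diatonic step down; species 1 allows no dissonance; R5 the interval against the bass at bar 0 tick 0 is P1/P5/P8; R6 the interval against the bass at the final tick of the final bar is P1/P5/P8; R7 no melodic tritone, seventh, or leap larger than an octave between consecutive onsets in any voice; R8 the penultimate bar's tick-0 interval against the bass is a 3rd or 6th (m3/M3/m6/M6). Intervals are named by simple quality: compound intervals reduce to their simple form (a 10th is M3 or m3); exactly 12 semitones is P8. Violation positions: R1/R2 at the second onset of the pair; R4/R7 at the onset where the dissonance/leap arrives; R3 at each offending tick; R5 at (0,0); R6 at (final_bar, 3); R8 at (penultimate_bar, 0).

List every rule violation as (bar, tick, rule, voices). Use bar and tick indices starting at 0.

bar 0: v0=F3 v1=F4 downbeat P8
bar 1: v0=A3 v1=F4 downbeat m6
bar 2: v0=B3 v1=F4 downbeat TT
bar 3: v0=G3 v1=E4 downbeat M6
bar 4: v0=A3 v1=C4 downbeat m3
bar 5: v0=B3 v1=B4 downbeat P8
bar 6: v0=D4 v1=B4 downbeat M6
bar 7: v0=B3 v1=F4 downbeat TT
bar 8: v0=G3 v1=E4 downbeat M6
bar 9: v0=F3 v1=F4 downbeat P8
  -> R4 @ bar 2 tick 0 v(0, 1): B3/F4 TT untreated
  -> R2 @ bar 5 tick 0 v(0, 1): A3/F4 m6 -> B3/B4 P8 similar
  -> R7 @ bar 5 tick 0 v(1,): F4->B4 leap 6st
  -> R4 @ bar 7 tick 0 v(0, 1): B3/F4 TT untreated
  -> R7 @ bar 7 tick 0 v(1,): B4->F4 leap 6st
  -> R3 @ bar 8 tick 1 v(0, 1): G3 above F3
  -> R4 @ bar 8 tick 1 v(0, 1): G3/F3 M2 untreated
  -> R7 @ bar 8 tick 1 v(1,): E4->F3 leap 11st
  -> R7 @ bar 9 tick 0 v(1,): B3->F4 leap 6st

(2, 0, R4, (0, 1))
(5, 0, R2, (0, 1))
(5, 0, R7, (1,))
(7, 0, R4, (0, 1))
(7, 0, R7, (1,))
(8, 1, R3, (0, 1))
(8, 1, R4, (0, 1))
(8, 1, R7, (1,))
(9, 0, R7, (1,))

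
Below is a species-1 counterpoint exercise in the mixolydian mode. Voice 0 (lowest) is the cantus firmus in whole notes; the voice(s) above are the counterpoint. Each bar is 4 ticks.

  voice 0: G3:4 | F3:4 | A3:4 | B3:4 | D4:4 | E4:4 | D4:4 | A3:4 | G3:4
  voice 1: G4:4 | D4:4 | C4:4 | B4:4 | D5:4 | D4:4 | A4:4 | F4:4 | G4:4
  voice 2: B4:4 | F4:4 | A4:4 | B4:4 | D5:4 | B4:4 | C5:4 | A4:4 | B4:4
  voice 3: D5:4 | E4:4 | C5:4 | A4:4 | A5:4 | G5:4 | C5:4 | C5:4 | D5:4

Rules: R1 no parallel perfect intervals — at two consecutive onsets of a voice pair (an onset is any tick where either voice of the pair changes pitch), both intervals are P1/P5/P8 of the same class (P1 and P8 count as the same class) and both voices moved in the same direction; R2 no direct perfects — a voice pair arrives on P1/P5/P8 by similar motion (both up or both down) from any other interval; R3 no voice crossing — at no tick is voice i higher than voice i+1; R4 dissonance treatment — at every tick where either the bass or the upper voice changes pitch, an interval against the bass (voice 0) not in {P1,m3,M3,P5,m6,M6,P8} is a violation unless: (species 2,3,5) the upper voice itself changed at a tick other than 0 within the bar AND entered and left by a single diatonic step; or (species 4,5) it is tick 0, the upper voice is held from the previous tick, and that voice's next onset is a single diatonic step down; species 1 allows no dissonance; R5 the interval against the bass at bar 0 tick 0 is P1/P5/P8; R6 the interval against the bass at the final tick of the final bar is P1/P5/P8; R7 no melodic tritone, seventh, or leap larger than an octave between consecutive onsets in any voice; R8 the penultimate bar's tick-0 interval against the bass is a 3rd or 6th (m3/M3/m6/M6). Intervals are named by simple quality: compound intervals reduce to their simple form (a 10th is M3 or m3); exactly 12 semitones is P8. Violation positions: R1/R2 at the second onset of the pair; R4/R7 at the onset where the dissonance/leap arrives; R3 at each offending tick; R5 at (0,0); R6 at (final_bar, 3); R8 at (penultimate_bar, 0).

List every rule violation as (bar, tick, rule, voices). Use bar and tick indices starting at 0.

bar 0: v0=G3 v1=G4 v2=B4 v3=D5 downbeat P5
bar 1: v0=F3 v1=D4 v2=F4 v3=E4 downbeat M7
bar 2: v0=A3 v1=C4 v2=A4 v3=C5 downbeat m3
bar 3: v0=B3 v1=B4 v2=B4 v3=A4 downbeat m7
bar 4: v0=D4 v1=D5 v2=D5 v3=A5 downbeat P5
bar 5: v0=E4 v1=D4 v2=B4 v3=G5 downbeat m3
bar 6: v0=D4 v1=A4 v2=C5 v3=C5 downbeat m7
bar 7: v0=A3 v1=F4 v2=A4 v3=C5 downbeat m3
bar 8: v0=G3 v1=G4 v2=B4 v3=D5 downbeat P5
  -> R5 @ bar 0 tick 0 v(0, 2): opens on M3
  -> R2 @ bar 1 tick 0 v(0, 2): G3/B4 M3 -> F3/F4 P8 similar
  -> R3 @ bar 1 tick 0 v(2, 3): F4 above E4
  -> R4 @ bar 1 tick 0 v(0, 3): F3/E4 M7 untreated
  -> R7 @ bar 1 tick 0 v(2,): B4->F4 leap 6st
  -> R7 @ bar 1 tick 0 v(3,): D5->E4 leap 10st
  -> R3 @ bar 1 tick 1 v(2, 3): F4 above E4
  -> R3 @ bar 1 tick 2 v(2, 3): F4 above E4
  -> R3 @ bar 1 tick 3 v(2, 3): F4 above E4
  -> R1 @ bar 2 tick 0 v(0, 2): F3/F4 P8 -> A3/A4 P8 similar
  -> R1 @ bar 3 tick 0 v(0, 2): A3/A4 P8 -> B3/B4 P8 similar
  -> R2 @ bar 3 tick 0 v(0, 1): A3/C4 m3 -> B3/B4 P8 similar
  -> R2 @ bar 3 tick 0 v(1, 2): C4/A4 M6 -> B4/B4 P1 similar
  -> R3 @ bar 3 tick 0 v(2, 3): B4 above A4
  -> R4 @ bar 3 tick 0 v(0, 3): B3/A4 m7 untreated
  -> R7 @ bar 3 tick 0 v(1,): C4->B4 leap 11st
  -> R3 @ bar 3 tick 1 v(2, 3): B4 above A4
  -> R3 @ bar 3 tick 2 v(2, 3): B4 above A4
  -> R3 @ bar 3 tick 3 v(2, 3): B4 above A4
  -> R1 @ bar 4 tick 0 v(0, 1): B3/B4 P8 -> D4/D5 P8 similar
  -> R1 @ bar 4 tick 0 v(0, 2): B3/B4 P8 -> D4/D5 P8 similar
  -> R1 @ bar 4 tick 0 v(1, 2): B4/B4 P1 -> D5/D5 P1 similar
  -> R2 @ bar 4 tick 0 v(0, 3): B3/A4 m7 -> D4/A5 P5 similar
  -> R2 @ bar 4 tick 0 v(1, 3): B4/A4 M2 -> D5/A5 P5 similar
  -> R2 @ bar 4 tick 0 v(2, 3): B4/A4 M2 -> D5/A5 P5 similar
  -> R3 @ bar 5 tick 0 v(0, 1): E4 above D4
  -> R4 @ bar 5 tick 0 v(0, 1): E4/D4 M2 untreated
  -> R3 @ bar 5 tick 1 v(0, 1): E4 above D4
  -> R3 @ bar 5 tick 2 v(0, 1): E4 above D4
  -> R3 @ bar 5 tick 3 v(0, 1): E4 above D4
  -> R4 @ bar 6 tick 0 v(0, 2): D4/C5 m7 untreated
  -> R4 @ bar 6 tick 0 v(0, 3): D4/C5 m7 untreated
  -> R2 @ bar 7 tick 0 v(0, 2): D4/C5 m7 -> A3/A4 P8 similar
  -> R8 @ bar 7 tick 0 v(0, 2): penult P8 not 3rd/6th
  -> R1 @ bar 8 tick 0 v(1, 3): F4/C5 P5 -> G4/D5 P5 similar
  -> R6 @ bar 8 tick 3 v(0, 2): closes on M3

(0, 0, R5, (0, 2))
(1, 0, R2, (0, 2))
(1, 0, R3, (2, 3))
(1, 0, R4, (0, 3))
(1, 0, R7, (2,))
(1, 0, R7, (3,))
(1, 1, R3, (2, 3))
(1, 2, R3, (2, 3))
(1, 3, R3, (2, 3))
(2, 0, R1, (0, 2))
(3, 0, R1, (0, 2))
(3, 0, R2, (0, 1))
(3, 0, R2, (1, 2))
(3, 0, R3, (2, 3))
(3, 0, R4, (0, 3))
(3, 0, R7, (1,))
(3, 1, R3, (2, 3))
(3, 2, R3, (2, 3))
(3, 3, R3, (2, 3))
(4, 0, R1, (0, 1))
(4, 0, R1, (0, 2))
(4, 0, R1, (1, 2))
(4, 0, R2, (0, 3))
(4, 0, R2, (1, 3))
(4, 0, R2, (2, 3))
(5, 0, R3, (0, 1))
(5, 0, R4, (0, 1))
(5, 1, R3, (0, 1))
(5, 2, R3, (0, 1))
(5, 3, R3, (0, 1))
(6, 0, R4, (0, 2))
(6, 0, R4, (0, 3))
(7, 0, R2, (0, 2))
(7, 0, R8, (0, 2))
(8, 0, R1, (1, 3))
(8, 3, R6, (0, 2))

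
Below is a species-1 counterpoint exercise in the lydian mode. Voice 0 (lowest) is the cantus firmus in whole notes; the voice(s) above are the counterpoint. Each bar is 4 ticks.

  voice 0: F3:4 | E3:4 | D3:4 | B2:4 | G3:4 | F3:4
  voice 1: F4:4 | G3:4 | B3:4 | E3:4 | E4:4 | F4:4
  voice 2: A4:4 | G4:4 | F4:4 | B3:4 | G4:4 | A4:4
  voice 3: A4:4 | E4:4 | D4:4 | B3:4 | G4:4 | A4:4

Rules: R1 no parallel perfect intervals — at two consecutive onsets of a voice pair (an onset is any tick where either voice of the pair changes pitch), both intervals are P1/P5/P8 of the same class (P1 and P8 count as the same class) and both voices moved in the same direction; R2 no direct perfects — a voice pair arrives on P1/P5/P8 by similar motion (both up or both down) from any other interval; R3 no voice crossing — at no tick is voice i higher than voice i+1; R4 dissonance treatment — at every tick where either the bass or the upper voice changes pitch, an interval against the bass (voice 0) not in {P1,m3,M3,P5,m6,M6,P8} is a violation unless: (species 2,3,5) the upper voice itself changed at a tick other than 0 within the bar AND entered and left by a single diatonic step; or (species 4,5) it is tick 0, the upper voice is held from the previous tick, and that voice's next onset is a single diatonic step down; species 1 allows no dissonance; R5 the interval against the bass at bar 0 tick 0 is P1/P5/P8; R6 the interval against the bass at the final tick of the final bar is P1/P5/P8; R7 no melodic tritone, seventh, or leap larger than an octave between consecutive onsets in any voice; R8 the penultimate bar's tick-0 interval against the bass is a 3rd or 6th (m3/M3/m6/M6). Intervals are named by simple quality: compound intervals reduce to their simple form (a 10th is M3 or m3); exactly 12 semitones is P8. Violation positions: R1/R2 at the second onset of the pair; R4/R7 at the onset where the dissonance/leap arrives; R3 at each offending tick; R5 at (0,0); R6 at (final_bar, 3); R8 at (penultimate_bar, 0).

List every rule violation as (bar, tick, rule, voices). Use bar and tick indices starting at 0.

bar 0: v0=F3 v1=F4 v2=A4 v3=A4 downbeat M3
bar 1: v0=E3 v1=G3 v2=G4 v3=E4 downbeat P8
bar 2: v0=D3 v1=B3 v2=F4 v3=D4 downbeat P8
bar 3: v0=B2 v1=E3 v2=B3 v3=B3 downbeat P8
bar 4: v0=G3 v1=E4 v2=G4 v3=G4 downbeat P8
bar 5: v0=F3 v1=F4 v2=A4 v3=A4 downbeat M3
  -> R5 @ bar 0 tick 0 v(0, 2): opens on M3
  -> R5 @ bar 0 tick 0 v(0, 3): opens on M3
  -> R2 @ bar 1 tick 0 v(0, 3): F3/A4 M3 -> E3/E4 P8 similar
  -> R2 @ bar 1 tick 0 v(1, 2): F4/A4 M3 -> G3/G4 P8 similar
  -> R3 @ bar 1 tick 0 v(2, 3): G4 above E4
  -> R7 @ bar 1 tick 0 v(1,): F4->G3 leap 10st
  -> R3 @ bar 1 tick 1 v(2, 3): G4 above E4
  -> R3 @ bar 1 tick 2 v(2, 3): G4 above E4
  -> R3 @ bar 1 tick 3 v(2, 3): G4 above E4
  -> R1 @ bar 2 tick 0 v(0, 3): E3/E4 P8 -> D3/D4 P8 similar
  -> R3 @ bar 2 tick 0 v(2, 3): F4 above D4
  -> R3 @ bar 2 tick 1 v(2, 3): F4 above D4
  -> R3 @ bar 2 tick 2 v(2, 3): F4 above D4
  -> R3 @ bar 2 tick 3 v(2, 3): F4 above D4
  -> R1 @ bar 3 tick 0 v(0, 3): D3/D4 P8 -> B2/B3 P8 similar
  -> R2 @ bar 3 tick 0 v(0, 2): D3/F4 m3 -> B2/B3 P8 similar
  -> R2 @ bar 3 tick 0 v(1, 2): B3/F4 TT -> E3/B3 P5 similar
  -> R2 @ bar 3 tick 0 v(1, 3): B3/D4 m3 -> E3/B3 P5 similar
  -> R2 @ bar 3 tick 0 v(2, 3): F4/D4 m3 -> B3/B3 P1 similar
  -> R4 @ bar 3 tick 0 v(0, 1): B2/E3 P4 untreated
  -> R7 @ bar 3 tick 0 v(2,): F4->B3 leap 6st
  -> R1 @ bar 4 tick 0 v(0, 2): B2/B3 P8 -> G3/G4 P8 similar
  -> R1 @ bar 4 tick 0 v(0, 3): B2/B3 P8 -> G3/G4 P8 similar
  -> R1 @ bar 4 tick 0 v(2, 3): B3/B3 P1 -> G4/G4 P1 similar
  -> R8 @ bar 4 tick 0 v(0, 2): penult P8 not 3rd/6th
  -> R8 @ bar 4 tick 0 v(0, 3): penult P8 not 3rd/6th
  -> R1 @ bar 5 tick 0 v(2, 3): G4/G4 P1 -> A4/A4 P1 similar
  -> R6 @ bar 5 tick 3 v(0, 2): closes on M3
  -> R6 @ bar 5 tick 3 v(0, 3): closes on M3

(0, 0, R5, (0, 2))
(0, 0, R5, (0, 3))
(1, 0, R2, (0, 3))
(1, 0, R2, (1, 2))
(1, 0, R3, (2, 3))
(1, 0, R7, (1,))
(1, 1, R3, (2, 3))
(1, 2, R3, (2, 3))
(1, 3, R3, (2, 3))
(2, 0, R1, (0, 3))
(2, 0, R3, (2, 3))
(2, 1, R3, (2, 3))
(2, 2, R3, (2, 3))
(2, 3, R3, (2, 3))
(3, 0, R1, (0, 3))
(3, 0, R2, (0, 2))
(3, 0, R2, (1, 2))
(3, 0, R2, (1, 3))
(3, 0, R2, (2, 3))
(3, 0, R4, (0, 1))
(3, 0, R7, (2,))
(4, 0, R1, (0, 2))
(4, 0, R1, (0, 3))
(4, 0, R1, (2, 3))
(4, 0, R8, (0, 2))
(4, 0, R8, (0, 3))
(5, 0, R1, (2, 3))
(5, 3, R6, (0, 2))
(5, 3, R6, (0, 3))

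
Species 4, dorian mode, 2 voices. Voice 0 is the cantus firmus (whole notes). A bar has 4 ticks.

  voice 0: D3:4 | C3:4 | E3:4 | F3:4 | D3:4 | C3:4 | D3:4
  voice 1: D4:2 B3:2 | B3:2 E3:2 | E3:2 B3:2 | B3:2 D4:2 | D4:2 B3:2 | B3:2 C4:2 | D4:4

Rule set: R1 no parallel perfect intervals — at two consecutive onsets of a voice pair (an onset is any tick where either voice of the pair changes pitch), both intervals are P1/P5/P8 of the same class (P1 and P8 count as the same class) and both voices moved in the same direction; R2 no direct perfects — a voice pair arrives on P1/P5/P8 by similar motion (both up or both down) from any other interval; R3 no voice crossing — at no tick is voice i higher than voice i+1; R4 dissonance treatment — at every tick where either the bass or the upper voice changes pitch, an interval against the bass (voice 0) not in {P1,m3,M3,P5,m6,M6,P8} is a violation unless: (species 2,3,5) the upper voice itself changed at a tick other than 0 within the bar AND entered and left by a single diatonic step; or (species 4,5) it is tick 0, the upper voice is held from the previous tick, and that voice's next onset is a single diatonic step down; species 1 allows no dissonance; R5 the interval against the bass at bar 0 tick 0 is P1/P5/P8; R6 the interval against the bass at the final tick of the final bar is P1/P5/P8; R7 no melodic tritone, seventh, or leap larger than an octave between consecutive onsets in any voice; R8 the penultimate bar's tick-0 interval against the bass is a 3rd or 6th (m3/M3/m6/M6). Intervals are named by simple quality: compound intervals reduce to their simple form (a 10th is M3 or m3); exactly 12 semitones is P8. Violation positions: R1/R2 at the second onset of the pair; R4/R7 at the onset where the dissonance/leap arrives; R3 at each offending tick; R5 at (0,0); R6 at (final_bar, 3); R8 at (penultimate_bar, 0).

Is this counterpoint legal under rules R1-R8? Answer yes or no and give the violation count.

bar 0: v0=D3 v1=D4 (P8)
bar 1: v0=C3 v1=B3 (M7)
bar 2: v0=E3 v1=E3 (P1)
bar 3: v0=F3 v1=B3 (TT)
bar 4: v0=D3 v1=D4 (P8)
bar 5: v0=C3 v1=B3 (M7)
bar 6: v0=D3 v1=D4 (P8)
  R4 @ bar1.0: C3/B3 M7 untreated
  R4 @ bar3.0: F3/B3 TT untreated
  R4 @ bar5.0: C3/B3 M7 untreated
  R8 @ bar5.0: penult M7 not 3rd/6th
  R1 @ bar6.0: C3/C4 P8 -> D3/D4 P8 similar

No (5 violations)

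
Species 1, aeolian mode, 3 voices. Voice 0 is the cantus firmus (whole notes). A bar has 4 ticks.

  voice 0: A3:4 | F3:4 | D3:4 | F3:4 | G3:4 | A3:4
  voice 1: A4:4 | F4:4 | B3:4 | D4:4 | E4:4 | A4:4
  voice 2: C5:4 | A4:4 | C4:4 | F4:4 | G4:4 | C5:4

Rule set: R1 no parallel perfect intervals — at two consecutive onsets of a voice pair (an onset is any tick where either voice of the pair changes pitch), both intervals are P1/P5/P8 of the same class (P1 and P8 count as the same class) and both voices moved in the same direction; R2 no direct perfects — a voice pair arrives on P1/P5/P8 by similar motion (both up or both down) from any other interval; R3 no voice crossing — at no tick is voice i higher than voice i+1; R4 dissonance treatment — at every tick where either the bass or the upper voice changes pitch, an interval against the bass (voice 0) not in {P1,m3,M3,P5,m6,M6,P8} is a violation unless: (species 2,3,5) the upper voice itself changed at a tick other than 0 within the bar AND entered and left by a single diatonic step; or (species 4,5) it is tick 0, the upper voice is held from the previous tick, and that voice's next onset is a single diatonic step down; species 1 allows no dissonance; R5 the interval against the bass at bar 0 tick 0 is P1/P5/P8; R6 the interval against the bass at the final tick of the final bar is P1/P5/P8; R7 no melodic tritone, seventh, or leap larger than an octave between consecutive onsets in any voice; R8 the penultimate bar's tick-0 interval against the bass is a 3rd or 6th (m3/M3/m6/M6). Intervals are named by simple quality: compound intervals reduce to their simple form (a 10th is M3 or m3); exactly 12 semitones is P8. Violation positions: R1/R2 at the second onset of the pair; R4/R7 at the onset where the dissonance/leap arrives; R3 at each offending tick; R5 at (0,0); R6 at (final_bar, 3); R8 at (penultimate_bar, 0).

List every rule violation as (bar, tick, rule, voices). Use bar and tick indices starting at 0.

bar 0: v0=A3 v1=A4 v2=C5 downbeat m3
bar 1: v0=F3 v1=F4 v2=A4 downbeat M3
bar 2: v0=D3 v1=B3 v2=C4 downbeat m7
bar 3: v0=F3 v1=D4 v2=F4 downbeat P8
bar 4: v0=G3 v1=E4 v2=G4 downbeat P8
bar 5: v0=A3 v1=A4 v2=C5 downbeat m3
  -> R5 @ bar 0 tick 0 v(0, 2): opens on m3
  -> R1 @ bar 1 tick 0 v(0, 1): A3/A4 P8 -> F3/F4 P8 similar
  -> R4 @ bar 2 tick 0 v(0, 2): D3/C4 m7 untreated
  -> R7 @ bar 2 tick 0 v(1,): F4->B3 leap 6st
  -> R2 @ bar 3 tick 0 v(0, 2): D3/C4 m7 -> F3/F4 P8 similar
  -> R1 @ bar 4 tick 0 v(0, 2): F3/F4 P8 -> G3/G4 P8 similar
  -> R8 @ bar 4 tick 0 v(0, 2): penult P8 not 3rd/6th
  -> R2 @ bar 5 tick 0 v(0, 1): G3/E4 M6 -> A3/A4 P8 similar
  -> R6 @ bar 5 tick 3 v(0, 2): closes on m3

(0, 0, R5, (0, 2))
(1, 0, R1, (0, 1))
(2, 0, R4, (0, 2))
(2, 0, R7, (1,))
(3, 0, R2, (0, 2))
(4, 0, R1, (0, 2))
(4, 0, R8, (0, 2))
(5, 0, R2, (0, 1))
(5, 3, R6, (0, 2))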